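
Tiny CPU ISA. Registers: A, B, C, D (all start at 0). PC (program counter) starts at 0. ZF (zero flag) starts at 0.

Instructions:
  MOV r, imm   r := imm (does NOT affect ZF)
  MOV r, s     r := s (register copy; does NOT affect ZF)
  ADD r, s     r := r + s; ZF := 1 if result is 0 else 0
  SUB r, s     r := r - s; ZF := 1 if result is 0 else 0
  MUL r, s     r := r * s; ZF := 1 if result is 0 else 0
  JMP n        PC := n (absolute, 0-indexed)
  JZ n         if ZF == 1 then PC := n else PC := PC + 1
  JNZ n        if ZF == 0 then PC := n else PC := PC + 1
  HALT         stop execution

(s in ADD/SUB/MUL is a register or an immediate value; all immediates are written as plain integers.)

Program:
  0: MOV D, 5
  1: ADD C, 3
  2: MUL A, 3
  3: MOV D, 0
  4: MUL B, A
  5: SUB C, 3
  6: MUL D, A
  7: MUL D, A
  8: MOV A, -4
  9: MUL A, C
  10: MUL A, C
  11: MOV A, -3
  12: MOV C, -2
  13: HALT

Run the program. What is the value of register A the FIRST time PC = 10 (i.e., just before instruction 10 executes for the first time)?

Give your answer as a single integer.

Step 1: PC=0 exec 'MOV D, 5'. After: A=0 B=0 C=0 D=5 ZF=0 PC=1
Step 2: PC=1 exec 'ADD C, 3'. After: A=0 B=0 C=3 D=5 ZF=0 PC=2
Step 3: PC=2 exec 'MUL A, 3'. After: A=0 B=0 C=3 D=5 ZF=1 PC=3
Step 4: PC=3 exec 'MOV D, 0'. After: A=0 B=0 C=3 D=0 ZF=1 PC=4
Step 5: PC=4 exec 'MUL B, A'. After: A=0 B=0 C=3 D=0 ZF=1 PC=5
Step 6: PC=5 exec 'SUB C, 3'. After: A=0 B=0 C=0 D=0 ZF=1 PC=6
Step 7: PC=6 exec 'MUL D, A'. After: A=0 B=0 C=0 D=0 ZF=1 PC=7
Step 8: PC=7 exec 'MUL D, A'. After: A=0 B=0 C=0 D=0 ZF=1 PC=8
Step 9: PC=8 exec 'MOV A, -4'. After: A=-4 B=0 C=0 D=0 ZF=1 PC=9
Step 10: PC=9 exec 'MUL A, C'. After: A=0 B=0 C=0 D=0 ZF=1 PC=10
First time PC=10: A=0

0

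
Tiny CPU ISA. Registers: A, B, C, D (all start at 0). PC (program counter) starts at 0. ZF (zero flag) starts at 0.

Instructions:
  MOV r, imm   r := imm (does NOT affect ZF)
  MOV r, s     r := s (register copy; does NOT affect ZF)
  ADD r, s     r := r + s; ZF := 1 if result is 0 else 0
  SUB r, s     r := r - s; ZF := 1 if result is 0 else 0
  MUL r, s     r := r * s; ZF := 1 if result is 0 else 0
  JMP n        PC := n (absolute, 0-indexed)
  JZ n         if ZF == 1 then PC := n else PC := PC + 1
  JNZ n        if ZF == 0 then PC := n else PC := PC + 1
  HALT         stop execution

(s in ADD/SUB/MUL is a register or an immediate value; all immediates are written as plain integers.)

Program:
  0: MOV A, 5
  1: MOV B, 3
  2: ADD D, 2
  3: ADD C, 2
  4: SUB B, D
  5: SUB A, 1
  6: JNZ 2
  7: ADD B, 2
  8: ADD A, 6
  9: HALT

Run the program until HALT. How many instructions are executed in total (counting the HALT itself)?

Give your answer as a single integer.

Step 1: PC=0 exec 'MOV A, 5'. After: A=5 B=0 C=0 D=0 ZF=0 PC=1
Step 2: PC=1 exec 'MOV B, 3'. After: A=5 B=3 C=0 D=0 ZF=0 PC=2
Step 3: PC=2 exec 'ADD D, 2'. After: A=5 B=3 C=0 D=2 ZF=0 PC=3
Step 4: PC=3 exec 'ADD C, 2'. After: A=5 B=3 C=2 D=2 ZF=0 PC=4
Step 5: PC=4 exec 'SUB B, D'. After: A=5 B=1 C=2 D=2 ZF=0 PC=5
Step 6: PC=5 exec 'SUB A, 1'. After: A=4 B=1 C=2 D=2 ZF=0 PC=6
Step 7: PC=6 exec 'JNZ 2'. After: A=4 B=1 C=2 D=2 ZF=0 PC=2
Step 8: PC=2 exec 'ADD D, 2'. After: A=4 B=1 C=2 D=4 ZF=0 PC=3
Step 9: PC=3 exec 'ADD C, 2'. After: A=4 B=1 C=4 D=4 ZF=0 PC=4
Step 10: PC=4 exec 'SUB B, D'. After: A=4 B=-3 C=4 D=4 ZF=0 PC=5
Step 11: PC=5 exec 'SUB A, 1'. After: A=3 B=-3 C=4 D=4 ZF=0 PC=6
Step 12: PC=6 exec 'JNZ 2'. After: A=3 B=-3 C=4 D=4 ZF=0 PC=2
Step 13: PC=2 exec 'ADD D, 2'. After: A=3 B=-3 C=4 D=6 ZF=0 PC=3
Step 14: PC=3 exec 'ADD C, 2'. After: A=3 B=-3 C=6 D=6 ZF=0 PC=4
Step 15: PC=4 exec 'SUB B, D'. After: A=3 B=-9 C=6 D=6 ZF=0 PC=5
Step 16: PC=5 exec 'SUB A, 1'. After: A=2 B=-9 C=6 D=6 ZF=0 PC=6
Step 17: PC=6 exec 'JNZ 2'. After: A=2 B=-9 C=6 D=6 ZF=0 PC=2
Step 18: PC=2 exec 'ADD D, 2'. After: A=2 B=-9 C=6 D=8 ZF=0 PC=3
Step 19: PC=3 exec 'ADD C, 2'. After: A=2 B=-9 C=8 D=8 ZF=0 PC=4
Step 20: PC=4 exec 'SUB B, D'. After: A=2 B=-17 C=8 D=8 ZF=0 PC=5
Step 21: PC=5 exec 'SUB A, 1'. After: A=1 B=-17 C=8 D=8 ZF=0 PC=6
Step 22: PC=6 exec 'JNZ 2'. After: A=1 B=-17 C=8 D=8 ZF=0 PC=2
Step 23: PC=2 exec 'ADD D, 2'. After: A=1 B=-17 C=8 D=10 ZF=0 PC=3
Step 24: PC=3 exec 'ADD C, 2'. After: A=1 B=-17 C=10 D=10 ZF=0 PC=4
Step 25: PC=4 exec 'SUB B, D'. After: A=1 B=-27 C=10 D=10 ZF=0 PC=5
Step 26: PC=5 exec 'SUB A, 1'. After: A=0 B=-27 C=10 D=10 ZF=1 PC=6
Step 27: PC=6 exec 'JNZ 2'. After: A=0 B=-27 C=10 D=10 ZF=1 PC=7
Step 28: PC=7 exec 'ADD B, 2'. After: A=0 B=-25 C=10 D=10 ZF=0 PC=8
Step 29: PC=8 exec 'ADD A, 6'. After: A=6 B=-25 C=10 D=10 ZF=0 PC=9
Step 30: PC=9 exec 'HALT'. After: A=6 B=-25 C=10 D=10 ZF=0 PC=9 HALTED
Total instructions executed: 30

Answer: 30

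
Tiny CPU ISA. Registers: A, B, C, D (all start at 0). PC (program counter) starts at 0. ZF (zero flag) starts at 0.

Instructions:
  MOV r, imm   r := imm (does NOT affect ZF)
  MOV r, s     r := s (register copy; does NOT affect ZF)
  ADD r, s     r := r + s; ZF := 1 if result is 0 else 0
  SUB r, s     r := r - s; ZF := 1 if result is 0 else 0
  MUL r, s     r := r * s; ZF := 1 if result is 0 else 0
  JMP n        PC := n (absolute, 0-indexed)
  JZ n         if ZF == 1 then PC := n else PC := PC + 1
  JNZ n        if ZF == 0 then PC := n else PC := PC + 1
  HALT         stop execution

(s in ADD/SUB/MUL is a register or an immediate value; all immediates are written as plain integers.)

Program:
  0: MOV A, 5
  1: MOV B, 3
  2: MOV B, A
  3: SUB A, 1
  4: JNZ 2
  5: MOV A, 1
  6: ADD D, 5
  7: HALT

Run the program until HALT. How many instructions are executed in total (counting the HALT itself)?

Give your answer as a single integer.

Answer: 20

Derivation:
Step 1: PC=0 exec 'MOV A, 5'. After: A=5 B=0 C=0 D=0 ZF=0 PC=1
Step 2: PC=1 exec 'MOV B, 3'. After: A=5 B=3 C=0 D=0 ZF=0 PC=2
Step 3: PC=2 exec 'MOV B, A'. After: A=5 B=5 C=0 D=0 ZF=0 PC=3
Step 4: PC=3 exec 'SUB A, 1'. After: A=4 B=5 C=0 D=0 ZF=0 PC=4
Step 5: PC=4 exec 'JNZ 2'. After: A=4 B=5 C=0 D=0 ZF=0 PC=2
Step 6: PC=2 exec 'MOV B, A'. After: A=4 B=4 C=0 D=0 ZF=0 PC=3
Step 7: PC=3 exec 'SUB A, 1'. After: A=3 B=4 C=0 D=0 ZF=0 PC=4
Step 8: PC=4 exec 'JNZ 2'. After: A=3 B=4 C=0 D=0 ZF=0 PC=2
Step 9: PC=2 exec 'MOV B, A'. After: A=3 B=3 C=0 D=0 ZF=0 PC=3
Step 10: PC=3 exec 'SUB A, 1'. After: A=2 B=3 C=0 D=0 ZF=0 PC=4
Step 11: PC=4 exec 'JNZ 2'. After: A=2 B=3 C=0 D=0 ZF=0 PC=2
Step 12: PC=2 exec 'MOV B, A'. After: A=2 B=2 C=0 D=0 ZF=0 PC=3
Step 13: PC=3 exec 'SUB A, 1'. After: A=1 B=2 C=0 D=0 ZF=0 PC=4
Step 14: PC=4 exec 'JNZ 2'. After: A=1 B=2 C=0 D=0 ZF=0 PC=2
Step 15: PC=2 exec 'MOV B, A'. After: A=1 B=1 C=0 D=0 ZF=0 PC=3
Step 16: PC=3 exec 'SUB A, 1'. After: A=0 B=1 C=0 D=0 ZF=1 PC=4
Step 17: PC=4 exec 'JNZ 2'. After: A=0 B=1 C=0 D=0 ZF=1 PC=5
Step 18: PC=5 exec 'MOV A, 1'. After: A=1 B=1 C=0 D=0 ZF=1 PC=6
Step 19: PC=6 exec 'ADD D, 5'. After: A=1 B=1 C=0 D=5 ZF=0 PC=7
Step 20: PC=7 exec 'HALT'. After: A=1 B=1 C=0 D=5 ZF=0 PC=7 HALTED
Total instructions executed: 20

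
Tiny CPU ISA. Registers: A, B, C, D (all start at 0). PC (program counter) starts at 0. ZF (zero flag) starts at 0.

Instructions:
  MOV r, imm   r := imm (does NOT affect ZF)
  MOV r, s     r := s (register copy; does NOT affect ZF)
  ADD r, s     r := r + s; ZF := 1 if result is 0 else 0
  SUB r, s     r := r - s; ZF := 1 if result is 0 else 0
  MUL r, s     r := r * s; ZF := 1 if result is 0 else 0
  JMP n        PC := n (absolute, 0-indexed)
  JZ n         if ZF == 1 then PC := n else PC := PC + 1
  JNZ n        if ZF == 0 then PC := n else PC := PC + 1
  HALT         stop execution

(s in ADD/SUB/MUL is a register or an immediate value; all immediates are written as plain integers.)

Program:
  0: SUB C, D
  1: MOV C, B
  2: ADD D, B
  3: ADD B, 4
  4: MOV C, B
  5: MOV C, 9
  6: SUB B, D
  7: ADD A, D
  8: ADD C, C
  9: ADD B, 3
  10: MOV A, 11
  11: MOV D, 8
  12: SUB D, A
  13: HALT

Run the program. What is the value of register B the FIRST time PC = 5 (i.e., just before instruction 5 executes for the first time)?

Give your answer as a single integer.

Step 1: PC=0 exec 'SUB C, D'. After: A=0 B=0 C=0 D=0 ZF=1 PC=1
Step 2: PC=1 exec 'MOV C, B'. After: A=0 B=0 C=0 D=0 ZF=1 PC=2
Step 3: PC=2 exec 'ADD D, B'. After: A=0 B=0 C=0 D=0 ZF=1 PC=3
Step 4: PC=3 exec 'ADD B, 4'. After: A=0 B=4 C=0 D=0 ZF=0 PC=4
Step 5: PC=4 exec 'MOV C, B'. After: A=0 B=4 C=4 D=0 ZF=0 PC=5
First time PC=5: B=4

4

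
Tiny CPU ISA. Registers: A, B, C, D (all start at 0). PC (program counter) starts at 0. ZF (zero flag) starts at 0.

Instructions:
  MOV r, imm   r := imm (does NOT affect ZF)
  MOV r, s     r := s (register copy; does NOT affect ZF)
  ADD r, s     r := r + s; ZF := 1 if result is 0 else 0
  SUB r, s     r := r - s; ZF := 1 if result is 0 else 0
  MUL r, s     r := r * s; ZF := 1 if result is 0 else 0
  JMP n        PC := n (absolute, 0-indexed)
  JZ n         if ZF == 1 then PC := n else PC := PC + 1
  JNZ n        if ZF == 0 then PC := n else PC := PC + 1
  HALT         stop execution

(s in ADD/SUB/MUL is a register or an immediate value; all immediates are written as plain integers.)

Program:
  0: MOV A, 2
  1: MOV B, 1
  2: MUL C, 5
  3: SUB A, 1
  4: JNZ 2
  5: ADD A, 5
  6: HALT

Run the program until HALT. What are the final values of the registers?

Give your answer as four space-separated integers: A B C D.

Step 1: PC=0 exec 'MOV A, 2'. After: A=2 B=0 C=0 D=0 ZF=0 PC=1
Step 2: PC=1 exec 'MOV B, 1'. After: A=2 B=1 C=0 D=0 ZF=0 PC=2
Step 3: PC=2 exec 'MUL C, 5'. After: A=2 B=1 C=0 D=0 ZF=1 PC=3
Step 4: PC=3 exec 'SUB A, 1'. After: A=1 B=1 C=0 D=0 ZF=0 PC=4
Step 5: PC=4 exec 'JNZ 2'. After: A=1 B=1 C=0 D=0 ZF=0 PC=2
Step 6: PC=2 exec 'MUL C, 5'. After: A=1 B=1 C=0 D=0 ZF=1 PC=3
Step 7: PC=3 exec 'SUB A, 1'. After: A=0 B=1 C=0 D=0 ZF=1 PC=4
Step 8: PC=4 exec 'JNZ 2'. After: A=0 B=1 C=0 D=0 ZF=1 PC=5
Step 9: PC=5 exec 'ADD A, 5'. After: A=5 B=1 C=0 D=0 ZF=0 PC=6
Step 10: PC=6 exec 'HALT'. After: A=5 B=1 C=0 D=0 ZF=0 PC=6 HALTED

Answer: 5 1 0 0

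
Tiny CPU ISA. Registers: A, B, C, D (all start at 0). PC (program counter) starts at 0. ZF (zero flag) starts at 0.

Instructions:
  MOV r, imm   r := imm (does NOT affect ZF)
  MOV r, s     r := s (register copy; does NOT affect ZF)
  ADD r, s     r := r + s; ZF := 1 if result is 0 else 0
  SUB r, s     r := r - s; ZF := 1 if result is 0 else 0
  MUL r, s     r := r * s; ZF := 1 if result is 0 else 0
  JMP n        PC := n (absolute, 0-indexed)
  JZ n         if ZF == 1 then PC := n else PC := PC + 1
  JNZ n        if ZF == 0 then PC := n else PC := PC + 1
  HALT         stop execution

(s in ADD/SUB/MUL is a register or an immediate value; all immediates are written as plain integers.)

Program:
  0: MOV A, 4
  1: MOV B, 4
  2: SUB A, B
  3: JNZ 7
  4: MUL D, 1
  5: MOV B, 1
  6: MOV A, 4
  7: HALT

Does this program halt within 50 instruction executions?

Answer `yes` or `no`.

Step 1: PC=0 exec 'MOV A, 4'. After: A=4 B=0 C=0 D=0 ZF=0 PC=1
Step 2: PC=1 exec 'MOV B, 4'. After: A=4 B=4 C=0 D=0 ZF=0 PC=2
Step 3: PC=2 exec 'SUB A, B'. After: A=0 B=4 C=0 D=0 ZF=1 PC=3
Step 4: PC=3 exec 'JNZ 7'. After: A=0 B=4 C=0 D=0 ZF=1 PC=4
Step 5: PC=4 exec 'MUL D, 1'. After: A=0 B=4 C=0 D=0 ZF=1 PC=5
Step 6: PC=5 exec 'MOV B, 1'. After: A=0 B=1 C=0 D=0 ZF=1 PC=6
Step 7: PC=6 exec 'MOV A, 4'. After: A=4 B=1 C=0 D=0 ZF=1 PC=7
Step 8: PC=7 exec 'HALT'. After: A=4 B=1 C=0 D=0 ZF=1 PC=7 HALTED

Answer: yes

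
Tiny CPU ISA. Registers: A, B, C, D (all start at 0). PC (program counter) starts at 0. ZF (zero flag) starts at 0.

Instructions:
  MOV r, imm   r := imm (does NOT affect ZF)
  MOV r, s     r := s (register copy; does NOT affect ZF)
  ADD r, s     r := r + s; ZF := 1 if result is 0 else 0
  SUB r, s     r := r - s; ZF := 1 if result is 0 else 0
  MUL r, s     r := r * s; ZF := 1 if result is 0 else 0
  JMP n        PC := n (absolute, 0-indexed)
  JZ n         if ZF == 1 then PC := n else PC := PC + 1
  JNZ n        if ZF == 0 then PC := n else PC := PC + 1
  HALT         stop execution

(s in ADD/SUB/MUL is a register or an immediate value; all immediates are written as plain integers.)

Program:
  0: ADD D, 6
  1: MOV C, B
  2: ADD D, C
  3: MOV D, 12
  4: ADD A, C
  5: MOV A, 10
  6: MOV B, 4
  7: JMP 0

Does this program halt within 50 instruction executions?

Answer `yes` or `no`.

Answer: no

Derivation:
Step 1: PC=0 exec 'ADD D, 6'. After: A=0 B=0 C=0 D=6 ZF=0 PC=1
Step 2: PC=1 exec 'MOV C, B'. After: A=0 B=0 C=0 D=6 ZF=0 PC=2
Step 3: PC=2 exec 'ADD D, C'. After: A=0 B=0 C=0 D=6 ZF=0 PC=3
Step 4: PC=3 exec 'MOV D, 12'. After: A=0 B=0 C=0 D=12 ZF=0 PC=4
Step 5: PC=4 exec 'ADD A, C'. After: A=0 B=0 C=0 D=12 ZF=1 PC=5
Step 6: PC=5 exec 'MOV A, 10'. After: A=10 B=0 C=0 D=12 ZF=1 PC=6
Step 7: PC=6 exec 'MOV B, 4'. After: A=10 B=4 C=0 D=12 ZF=1 PC=7
Step 8: PC=7 exec 'JMP 0'. After: A=10 B=4 C=0 D=12 ZF=1 PC=0
Step 9: PC=0 exec 'ADD D, 6'. After: A=10 B=4 C=0 D=18 ZF=0 PC=1
Step 10: PC=1 exec 'MOV C, B'. After: A=10 B=4 C=4 D=18 ZF=0 PC=2
Step 11: PC=2 exec 'ADD D, C'. After: A=10 B=4 C=4 D=22 ZF=0 PC=3
Step 12: PC=3 exec 'MOV D, 12'. After: A=10 B=4 C=4 D=12 ZF=0 PC=4
Step 13: PC=4 exec 'ADD A, C'. After: A=14 B=4 C=4 D=12 ZF=0 PC=5
Step 14: PC=5 exec 'MOV A, 10'. After: A=10 B=4 C=4 D=12 ZF=0 PC=6
Step 15: PC=6 exec 'MOV B, 4'. After: A=10 B=4 C=4 D=12 ZF=0 PC=7
Step 16: PC=7 exec 'JMP 0'. After: A=10 B=4 C=4 D=12 ZF=0 PC=0
Step 17: PC=0 exec 'ADD D, 6'. After: A=10 B=4 C=4 D=18 ZF=0 PC=1
Step 18: PC=1 exec 'MOV C, B'. After: A=10 B=4 C=4 D=18 ZF=0 PC=2
State after step 18 equals state after step 10: the program is in a cycle of length 8 and will never halt.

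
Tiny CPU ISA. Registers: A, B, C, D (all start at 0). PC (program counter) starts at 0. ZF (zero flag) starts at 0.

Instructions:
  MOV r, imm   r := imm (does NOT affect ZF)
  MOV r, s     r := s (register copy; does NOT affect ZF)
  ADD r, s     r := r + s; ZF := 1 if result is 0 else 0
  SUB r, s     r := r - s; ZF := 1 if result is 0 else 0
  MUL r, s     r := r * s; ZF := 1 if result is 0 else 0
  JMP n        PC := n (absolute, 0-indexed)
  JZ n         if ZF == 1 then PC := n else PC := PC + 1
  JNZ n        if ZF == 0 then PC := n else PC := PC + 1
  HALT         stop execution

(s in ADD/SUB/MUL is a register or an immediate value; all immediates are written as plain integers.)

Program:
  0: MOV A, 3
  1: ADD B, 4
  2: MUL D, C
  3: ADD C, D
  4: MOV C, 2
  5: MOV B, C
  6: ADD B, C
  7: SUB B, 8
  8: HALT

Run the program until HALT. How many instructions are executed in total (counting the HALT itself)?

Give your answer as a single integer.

Step 1: PC=0 exec 'MOV A, 3'. After: A=3 B=0 C=0 D=0 ZF=0 PC=1
Step 2: PC=1 exec 'ADD B, 4'. After: A=3 B=4 C=0 D=0 ZF=0 PC=2
Step 3: PC=2 exec 'MUL D, C'. After: A=3 B=4 C=0 D=0 ZF=1 PC=3
Step 4: PC=3 exec 'ADD C, D'. After: A=3 B=4 C=0 D=0 ZF=1 PC=4
Step 5: PC=4 exec 'MOV C, 2'. After: A=3 B=4 C=2 D=0 ZF=1 PC=5
Step 6: PC=5 exec 'MOV B, C'. After: A=3 B=2 C=2 D=0 ZF=1 PC=6
Step 7: PC=6 exec 'ADD B, C'. After: A=3 B=4 C=2 D=0 ZF=0 PC=7
Step 8: PC=7 exec 'SUB B, 8'. After: A=3 B=-4 C=2 D=0 ZF=0 PC=8
Step 9: PC=8 exec 'HALT'. After: A=3 B=-4 C=2 D=0 ZF=0 PC=8 HALTED
Total instructions executed: 9

Answer: 9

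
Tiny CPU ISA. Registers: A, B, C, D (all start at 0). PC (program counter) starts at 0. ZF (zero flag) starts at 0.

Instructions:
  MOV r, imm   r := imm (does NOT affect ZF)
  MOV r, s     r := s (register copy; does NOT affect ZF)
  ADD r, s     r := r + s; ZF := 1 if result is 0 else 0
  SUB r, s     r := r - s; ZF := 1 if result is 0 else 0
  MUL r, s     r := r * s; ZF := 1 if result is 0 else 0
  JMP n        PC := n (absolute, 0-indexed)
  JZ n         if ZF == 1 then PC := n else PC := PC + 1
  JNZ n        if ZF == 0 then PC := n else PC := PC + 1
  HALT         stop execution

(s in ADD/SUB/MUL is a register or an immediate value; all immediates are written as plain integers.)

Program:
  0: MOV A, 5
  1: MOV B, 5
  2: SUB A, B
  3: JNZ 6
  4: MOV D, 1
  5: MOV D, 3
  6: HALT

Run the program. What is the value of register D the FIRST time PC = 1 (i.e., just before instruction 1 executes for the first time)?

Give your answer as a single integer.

Step 1: PC=0 exec 'MOV A, 5'. After: A=5 B=0 C=0 D=0 ZF=0 PC=1
First time PC=1: D=0

0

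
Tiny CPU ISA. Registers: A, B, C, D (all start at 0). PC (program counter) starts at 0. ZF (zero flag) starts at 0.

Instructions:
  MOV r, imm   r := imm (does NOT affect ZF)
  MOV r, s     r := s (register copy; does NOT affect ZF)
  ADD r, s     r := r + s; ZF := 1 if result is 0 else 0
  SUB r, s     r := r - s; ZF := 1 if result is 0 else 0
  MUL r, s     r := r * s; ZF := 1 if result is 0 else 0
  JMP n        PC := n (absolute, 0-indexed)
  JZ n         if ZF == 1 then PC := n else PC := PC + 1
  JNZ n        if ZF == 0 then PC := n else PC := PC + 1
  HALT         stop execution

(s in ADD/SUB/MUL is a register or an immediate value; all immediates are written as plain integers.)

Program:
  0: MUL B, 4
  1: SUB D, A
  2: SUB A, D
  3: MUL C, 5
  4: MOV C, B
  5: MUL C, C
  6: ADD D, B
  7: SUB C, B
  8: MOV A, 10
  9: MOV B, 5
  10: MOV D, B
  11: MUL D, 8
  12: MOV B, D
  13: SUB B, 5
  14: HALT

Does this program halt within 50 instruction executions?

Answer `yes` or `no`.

Answer: yes

Derivation:
Step 1: PC=0 exec 'MUL B, 4'. After: A=0 B=0 C=0 D=0 ZF=1 PC=1
Step 2: PC=1 exec 'SUB D, A'. After: A=0 B=0 C=0 D=0 ZF=1 PC=2
Step 3: PC=2 exec 'SUB A, D'. After: A=0 B=0 C=0 D=0 ZF=1 PC=3
Step 4: PC=3 exec 'MUL C, 5'. After: A=0 B=0 C=0 D=0 ZF=1 PC=4
Step 5: PC=4 exec 'MOV C, B'. After: A=0 B=0 C=0 D=0 ZF=1 PC=5
Step 6: PC=5 exec 'MUL C, C'. After: A=0 B=0 C=0 D=0 ZF=1 PC=6
Step 7: PC=6 exec 'ADD D, B'. After: A=0 B=0 C=0 D=0 ZF=1 PC=7
Step 8: PC=7 exec 'SUB C, B'. After: A=0 B=0 C=0 D=0 ZF=1 PC=8
Step 9: PC=8 exec 'MOV A, 10'. After: A=10 B=0 C=0 D=0 ZF=1 PC=9
Step 10: PC=9 exec 'MOV B, 5'. After: A=10 B=5 C=0 D=0 ZF=1 PC=10
Step 11: PC=10 exec 'MOV D, B'. After: A=10 B=5 C=0 D=5 ZF=1 PC=11
Step 12: PC=11 exec 'MUL D, 8'. After: A=10 B=5 C=0 D=40 ZF=0 PC=12
Step 13: PC=12 exec 'MOV B, D'. After: A=10 B=40 C=0 D=40 ZF=0 PC=13
Step 14: PC=13 exec 'SUB B, 5'. After: A=10 B=35 C=0 D=40 ZF=0 PC=14
Step 15: PC=14 exec 'HALT'. After: A=10 B=35 C=0 D=40 ZF=0 PC=14 HALTED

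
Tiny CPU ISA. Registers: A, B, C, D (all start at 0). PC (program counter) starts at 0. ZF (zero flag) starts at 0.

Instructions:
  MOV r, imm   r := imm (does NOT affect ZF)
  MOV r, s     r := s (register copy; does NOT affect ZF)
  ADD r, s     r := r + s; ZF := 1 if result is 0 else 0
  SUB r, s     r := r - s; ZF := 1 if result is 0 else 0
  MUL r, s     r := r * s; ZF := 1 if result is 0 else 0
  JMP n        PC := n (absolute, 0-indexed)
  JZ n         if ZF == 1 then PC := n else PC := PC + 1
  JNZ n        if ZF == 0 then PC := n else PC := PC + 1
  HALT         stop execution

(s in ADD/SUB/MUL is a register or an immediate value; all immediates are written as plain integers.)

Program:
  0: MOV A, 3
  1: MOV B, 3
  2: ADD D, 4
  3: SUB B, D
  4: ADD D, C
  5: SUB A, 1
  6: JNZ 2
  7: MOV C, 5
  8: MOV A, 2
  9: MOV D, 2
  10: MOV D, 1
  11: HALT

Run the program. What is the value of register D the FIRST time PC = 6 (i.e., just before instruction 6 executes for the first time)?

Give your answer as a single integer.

Step 1: PC=0 exec 'MOV A, 3'. After: A=3 B=0 C=0 D=0 ZF=0 PC=1
Step 2: PC=1 exec 'MOV B, 3'. After: A=3 B=3 C=0 D=0 ZF=0 PC=2
Step 3: PC=2 exec 'ADD D, 4'. After: A=3 B=3 C=0 D=4 ZF=0 PC=3
Step 4: PC=3 exec 'SUB B, D'. After: A=3 B=-1 C=0 D=4 ZF=0 PC=4
Step 5: PC=4 exec 'ADD D, C'. After: A=3 B=-1 C=0 D=4 ZF=0 PC=5
Step 6: PC=5 exec 'SUB A, 1'. After: A=2 B=-1 C=0 D=4 ZF=0 PC=6
First time PC=6: D=4

4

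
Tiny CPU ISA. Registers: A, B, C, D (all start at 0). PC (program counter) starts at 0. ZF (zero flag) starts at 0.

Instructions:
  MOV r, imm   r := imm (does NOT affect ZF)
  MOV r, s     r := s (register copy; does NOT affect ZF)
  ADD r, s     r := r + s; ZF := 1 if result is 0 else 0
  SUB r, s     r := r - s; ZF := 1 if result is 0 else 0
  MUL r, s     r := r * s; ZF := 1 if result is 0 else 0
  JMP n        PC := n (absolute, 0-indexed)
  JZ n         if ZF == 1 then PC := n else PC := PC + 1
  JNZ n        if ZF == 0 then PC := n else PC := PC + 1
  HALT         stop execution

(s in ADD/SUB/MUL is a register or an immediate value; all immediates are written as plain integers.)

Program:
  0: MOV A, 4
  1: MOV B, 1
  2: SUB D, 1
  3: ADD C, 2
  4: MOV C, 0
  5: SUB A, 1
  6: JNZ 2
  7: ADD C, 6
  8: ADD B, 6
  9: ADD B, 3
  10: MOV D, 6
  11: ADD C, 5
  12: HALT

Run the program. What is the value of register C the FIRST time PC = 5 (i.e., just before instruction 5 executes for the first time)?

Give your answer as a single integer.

Step 1: PC=0 exec 'MOV A, 4'. After: A=4 B=0 C=0 D=0 ZF=0 PC=1
Step 2: PC=1 exec 'MOV B, 1'. After: A=4 B=1 C=0 D=0 ZF=0 PC=2
Step 3: PC=2 exec 'SUB D, 1'. After: A=4 B=1 C=0 D=-1 ZF=0 PC=3
Step 4: PC=3 exec 'ADD C, 2'. After: A=4 B=1 C=2 D=-1 ZF=0 PC=4
Step 5: PC=4 exec 'MOV C, 0'. After: A=4 B=1 C=0 D=-1 ZF=0 PC=5
First time PC=5: C=0

0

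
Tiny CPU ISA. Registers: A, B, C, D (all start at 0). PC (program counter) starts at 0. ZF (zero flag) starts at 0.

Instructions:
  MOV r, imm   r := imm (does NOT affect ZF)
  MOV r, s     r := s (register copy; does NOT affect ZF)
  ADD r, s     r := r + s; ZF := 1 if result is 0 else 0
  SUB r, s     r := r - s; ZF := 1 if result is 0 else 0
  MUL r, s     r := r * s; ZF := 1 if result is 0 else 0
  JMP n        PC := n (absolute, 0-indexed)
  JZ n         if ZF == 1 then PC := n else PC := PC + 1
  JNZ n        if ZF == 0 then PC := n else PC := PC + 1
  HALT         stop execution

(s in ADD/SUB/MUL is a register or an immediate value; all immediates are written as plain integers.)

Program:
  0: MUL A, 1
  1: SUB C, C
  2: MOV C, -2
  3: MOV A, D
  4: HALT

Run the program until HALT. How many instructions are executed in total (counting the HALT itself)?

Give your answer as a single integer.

Step 1: PC=0 exec 'MUL A, 1'. After: A=0 B=0 C=0 D=0 ZF=1 PC=1
Step 2: PC=1 exec 'SUB C, C'. After: A=0 B=0 C=0 D=0 ZF=1 PC=2
Step 3: PC=2 exec 'MOV C, -2'. After: A=0 B=0 C=-2 D=0 ZF=1 PC=3
Step 4: PC=3 exec 'MOV A, D'. After: A=0 B=0 C=-2 D=0 ZF=1 PC=4
Step 5: PC=4 exec 'HALT'. After: A=0 B=0 C=-2 D=0 ZF=1 PC=4 HALTED
Total instructions executed: 5

Answer: 5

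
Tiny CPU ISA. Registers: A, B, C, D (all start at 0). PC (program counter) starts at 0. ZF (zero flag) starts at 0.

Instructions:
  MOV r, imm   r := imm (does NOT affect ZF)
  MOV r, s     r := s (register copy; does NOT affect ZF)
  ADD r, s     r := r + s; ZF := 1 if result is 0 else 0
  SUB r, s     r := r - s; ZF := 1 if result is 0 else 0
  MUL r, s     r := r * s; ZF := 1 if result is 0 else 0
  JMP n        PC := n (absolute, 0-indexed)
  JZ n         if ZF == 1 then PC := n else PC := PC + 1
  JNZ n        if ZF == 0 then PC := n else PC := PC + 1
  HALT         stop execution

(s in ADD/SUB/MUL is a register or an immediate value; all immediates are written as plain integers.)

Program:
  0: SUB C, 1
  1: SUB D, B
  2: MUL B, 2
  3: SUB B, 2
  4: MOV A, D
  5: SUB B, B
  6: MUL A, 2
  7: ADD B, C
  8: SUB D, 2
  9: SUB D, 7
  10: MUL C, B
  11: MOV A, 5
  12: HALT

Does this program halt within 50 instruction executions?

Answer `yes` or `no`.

Step 1: PC=0 exec 'SUB C, 1'. After: A=0 B=0 C=-1 D=0 ZF=0 PC=1
Step 2: PC=1 exec 'SUB D, B'. After: A=0 B=0 C=-1 D=0 ZF=1 PC=2
Step 3: PC=2 exec 'MUL B, 2'. After: A=0 B=0 C=-1 D=0 ZF=1 PC=3
Step 4: PC=3 exec 'SUB B, 2'. After: A=0 B=-2 C=-1 D=0 ZF=0 PC=4
Step 5: PC=4 exec 'MOV A, D'. After: A=0 B=-2 C=-1 D=0 ZF=0 PC=5
Step 6: PC=5 exec 'SUB B, B'. After: A=0 B=0 C=-1 D=0 ZF=1 PC=6
Step 7: PC=6 exec 'MUL A, 2'. After: A=0 B=0 C=-1 D=0 ZF=1 PC=7
Step 8: PC=7 exec 'ADD B, C'. After: A=0 B=-1 C=-1 D=0 ZF=0 PC=8
Step 9: PC=8 exec 'SUB D, 2'. After: A=0 B=-1 C=-1 D=-2 ZF=0 PC=9
Step 10: PC=9 exec 'SUB D, 7'. After: A=0 B=-1 C=-1 D=-9 ZF=0 PC=10
Step 11: PC=10 exec 'MUL C, B'. After: A=0 B=-1 C=1 D=-9 ZF=0 PC=11
Step 12: PC=11 exec 'MOV A, 5'. After: A=5 B=-1 C=1 D=-9 ZF=0 PC=12
Step 13: PC=12 exec 'HALT'. After: A=5 B=-1 C=1 D=-9 ZF=0 PC=12 HALTED

Answer: yes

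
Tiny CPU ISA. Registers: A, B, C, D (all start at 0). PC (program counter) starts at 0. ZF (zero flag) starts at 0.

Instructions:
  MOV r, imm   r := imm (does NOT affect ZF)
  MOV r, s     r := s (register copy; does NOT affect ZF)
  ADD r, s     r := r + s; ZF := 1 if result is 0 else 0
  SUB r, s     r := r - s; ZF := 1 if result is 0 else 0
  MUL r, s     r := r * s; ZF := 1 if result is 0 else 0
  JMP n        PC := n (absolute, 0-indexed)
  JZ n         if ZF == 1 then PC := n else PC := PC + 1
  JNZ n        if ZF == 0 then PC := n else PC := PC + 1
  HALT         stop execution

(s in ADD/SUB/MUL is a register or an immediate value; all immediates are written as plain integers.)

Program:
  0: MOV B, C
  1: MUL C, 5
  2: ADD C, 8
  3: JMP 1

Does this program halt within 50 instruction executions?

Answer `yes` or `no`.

Step 1: PC=0 exec 'MOV B, C'. After: A=0 B=0 C=0 D=0 ZF=0 PC=1
Step 2: PC=1 exec 'MUL C, 5'. After: A=0 B=0 C=0 D=0 ZF=1 PC=2
Step 3: PC=2 exec 'ADD C, 8'. After: A=0 B=0 C=8 D=0 ZF=0 PC=3
Step 4: PC=3 exec 'JMP 1'. After: A=0 B=0 C=8 D=0 ZF=0 PC=1
Step 5: PC=1 exec 'MUL C, 5'. After: A=0 B=0 C=40 D=0 ZF=0 PC=2
Step 6: PC=2 exec 'ADD C, 8'. After: A=0 B=0 C=48 D=0 ZF=0 PC=3
Step 7: PC=3 exec 'JMP 1'. After: A=0 B=0 C=48 D=0 ZF=0 PC=1
Step 8: PC=1 exec 'MUL C, 5'. After: A=0 B=0 C=240 D=0 ZF=0 PC=2
Step 9: PC=2 exec 'ADD C, 8'. After: A=0 B=0 C=248 D=0 ZF=0 PC=3
Step 10: PC=3 exec 'JMP 1'. After: A=0 B=0 C=248 D=0 ZF=0 PC=1
Step 11: PC=1 exec 'MUL C, 5'. After: A=0 B=0 C=1240 D=0 ZF=0 PC=2
Step 12: PC=2 exec 'ADD C, 8'. After: A=0 B=0 C=1248 D=0 ZF=0 PC=3
Step 13: PC=3 exec 'JMP 1'. After: A=0 B=0 C=1248 D=0 ZF=0 PC=1
Step 14: PC=1 exec 'MUL C, 5'. After: A=0 B=0 C=6240 D=0 ZF=0 PC=2
Step 15: PC=2 exec 'ADD C, 8'. After: A=0 B=0 C=6248 D=0 ZF=0 PC=3
After 50 steps: not halted. PC revisits the same instructions with no path to HALT; will never halt.

Answer: no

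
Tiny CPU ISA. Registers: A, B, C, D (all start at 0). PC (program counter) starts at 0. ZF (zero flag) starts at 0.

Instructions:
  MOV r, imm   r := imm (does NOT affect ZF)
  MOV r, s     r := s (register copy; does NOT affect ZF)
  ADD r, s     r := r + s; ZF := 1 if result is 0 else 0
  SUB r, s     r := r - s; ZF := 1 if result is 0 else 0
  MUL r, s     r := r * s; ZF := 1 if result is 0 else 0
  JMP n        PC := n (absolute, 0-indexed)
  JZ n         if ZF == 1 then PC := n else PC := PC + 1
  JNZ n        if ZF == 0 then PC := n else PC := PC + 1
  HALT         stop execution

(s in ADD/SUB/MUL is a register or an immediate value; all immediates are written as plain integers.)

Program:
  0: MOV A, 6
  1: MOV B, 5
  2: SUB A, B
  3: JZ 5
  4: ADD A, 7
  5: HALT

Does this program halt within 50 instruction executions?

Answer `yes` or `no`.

Answer: yes

Derivation:
Step 1: PC=0 exec 'MOV A, 6'. After: A=6 B=0 C=0 D=0 ZF=0 PC=1
Step 2: PC=1 exec 'MOV B, 5'. After: A=6 B=5 C=0 D=0 ZF=0 PC=2
Step 3: PC=2 exec 'SUB A, B'. After: A=1 B=5 C=0 D=0 ZF=0 PC=3
Step 4: PC=3 exec 'JZ 5'. After: A=1 B=5 C=0 D=0 ZF=0 PC=4
Step 5: PC=4 exec 'ADD A, 7'. After: A=8 B=5 C=0 D=0 ZF=0 PC=5
Step 6: PC=5 exec 'HALT'. After: A=8 B=5 C=0 D=0 ZF=0 PC=5 HALTED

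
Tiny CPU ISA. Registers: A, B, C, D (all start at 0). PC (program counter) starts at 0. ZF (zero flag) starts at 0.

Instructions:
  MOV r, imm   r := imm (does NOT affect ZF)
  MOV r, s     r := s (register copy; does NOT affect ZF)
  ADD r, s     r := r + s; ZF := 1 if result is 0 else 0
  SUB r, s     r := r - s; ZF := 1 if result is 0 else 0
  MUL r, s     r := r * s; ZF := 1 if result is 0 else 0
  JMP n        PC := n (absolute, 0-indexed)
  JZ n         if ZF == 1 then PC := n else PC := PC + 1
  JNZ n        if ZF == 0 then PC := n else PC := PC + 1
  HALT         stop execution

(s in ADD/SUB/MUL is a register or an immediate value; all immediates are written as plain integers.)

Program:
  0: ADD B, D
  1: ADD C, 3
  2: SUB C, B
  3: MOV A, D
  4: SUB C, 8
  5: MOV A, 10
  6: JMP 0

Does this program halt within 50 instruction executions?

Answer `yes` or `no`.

Step 1: PC=0 exec 'ADD B, D'. After: A=0 B=0 C=0 D=0 ZF=1 PC=1
Step 2: PC=1 exec 'ADD C, 3'. After: A=0 B=0 C=3 D=0 ZF=0 PC=2
Step 3: PC=2 exec 'SUB C, B'. After: A=0 B=0 C=3 D=0 ZF=0 PC=3
Step 4: PC=3 exec 'MOV A, D'. After: A=0 B=0 C=3 D=0 ZF=0 PC=4
Step 5: PC=4 exec 'SUB C, 8'. After: A=0 B=0 C=-5 D=0 ZF=0 PC=5
Step 6: PC=5 exec 'MOV A, 10'. After: A=10 B=0 C=-5 D=0 ZF=0 PC=6
Step 7: PC=6 exec 'JMP 0'. After: A=10 B=0 C=-5 D=0 ZF=0 PC=0
Step 8: PC=0 exec 'ADD B, D'. After: A=10 B=0 C=-5 D=0 ZF=1 PC=1
Step 9: PC=1 exec 'ADD C, 3'. After: A=10 B=0 C=-2 D=0 ZF=0 PC=2
Step 10: PC=2 exec 'SUB C, B'. After: A=10 B=0 C=-2 D=0 ZF=0 PC=3
Step 11: PC=3 exec 'MOV A, D'. After: A=0 B=0 C=-2 D=0 ZF=0 PC=4
Step 12: PC=4 exec 'SUB C, 8'. After: A=0 B=0 C=-10 D=0 ZF=0 PC=5
Step 13: PC=5 exec 'MOV A, 10'. After: A=10 B=0 C=-10 D=0 ZF=0 PC=6
Step 14: PC=6 exec 'JMP 0'. After: A=10 B=0 C=-10 D=0 ZF=0 PC=0
Step 15: PC=0 exec 'ADD B, D'. After: A=10 B=0 C=-10 D=0 ZF=1 PC=1
After 50 steps: not halted. PC revisits the same instructions with no path to HALT; will never halt.

Answer: no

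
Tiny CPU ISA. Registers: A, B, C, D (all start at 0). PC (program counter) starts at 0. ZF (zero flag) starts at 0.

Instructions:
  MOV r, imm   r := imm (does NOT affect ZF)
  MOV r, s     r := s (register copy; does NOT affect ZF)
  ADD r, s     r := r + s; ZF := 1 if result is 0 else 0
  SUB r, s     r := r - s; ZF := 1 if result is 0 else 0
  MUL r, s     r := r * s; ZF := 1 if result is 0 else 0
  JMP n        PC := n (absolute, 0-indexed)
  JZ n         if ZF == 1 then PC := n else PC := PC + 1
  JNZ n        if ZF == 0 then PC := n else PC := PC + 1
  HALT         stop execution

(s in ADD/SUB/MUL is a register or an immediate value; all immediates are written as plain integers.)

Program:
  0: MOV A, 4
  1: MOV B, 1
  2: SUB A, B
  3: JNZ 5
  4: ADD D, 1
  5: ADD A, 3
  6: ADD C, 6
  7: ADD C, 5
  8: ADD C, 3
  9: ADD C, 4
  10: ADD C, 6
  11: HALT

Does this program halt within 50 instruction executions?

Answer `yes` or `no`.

Answer: yes

Derivation:
Step 1: PC=0 exec 'MOV A, 4'. After: A=4 B=0 C=0 D=0 ZF=0 PC=1
Step 2: PC=1 exec 'MOV B, 1'. After: A=4 B=1 C=0 D=0 ZF=0 PC=2
Step 3: PC=2 exec 'SUB A, B'. After: A=3 B=1 C=0 D=0 ZF=0 PC=3
Step 4: PC=3 exec 'JNZ 5'. After: A=3 B=1 C=0 D=0 ZF=0 PC=5
Step 5: PC=5 exec 'ADD A, 3'. After: A=6 B=1 C=0 D=0 ZF=0 PC=6
Step 6: PC=6 exec 'ADD C, 6'. After: A=6 B=1 C=6 D=0 ZF=0 PC=7
Step 7: PC=7 exec 'ADD C, 5'. After: A=6 B=1 C=11 D=0 ZF=0 PC=8
Step 8: PC=8 exec 'ADD C, 3'. After: A=6 B=1 C=14 D=0 ZF=0 PC=9
Step 9: PC=9 exec 'ADD C, 4'. After: A=6 B=1 C=18 D=0 ZF=0 PC=10
Step 10: PC=10 exec 'ADD C, 6'. After: A=6 B=1 C=24 D=0 ZF=0 PC=11
Step 11: PC=11 exec 'HALT'. After: A=6 B=1 C=24 D=0 ZF=0 PC=11 HALTED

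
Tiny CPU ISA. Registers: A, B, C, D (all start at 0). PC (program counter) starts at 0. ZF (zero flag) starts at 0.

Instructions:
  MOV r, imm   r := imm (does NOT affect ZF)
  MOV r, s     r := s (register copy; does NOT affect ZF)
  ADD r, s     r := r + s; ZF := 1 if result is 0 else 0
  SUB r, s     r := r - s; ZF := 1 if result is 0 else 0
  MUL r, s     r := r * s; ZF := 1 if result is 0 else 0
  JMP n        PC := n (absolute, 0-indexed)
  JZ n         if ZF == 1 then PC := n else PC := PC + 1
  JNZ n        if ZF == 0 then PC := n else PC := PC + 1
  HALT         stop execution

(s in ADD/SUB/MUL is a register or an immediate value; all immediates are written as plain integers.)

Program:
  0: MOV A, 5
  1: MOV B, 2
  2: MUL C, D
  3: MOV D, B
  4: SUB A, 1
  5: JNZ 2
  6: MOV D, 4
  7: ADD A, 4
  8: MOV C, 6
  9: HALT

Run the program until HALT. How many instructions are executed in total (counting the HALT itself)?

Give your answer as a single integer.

Answer: 26

Derivation:
Step 1: PC=0 exec 'MOV A, 5'. After: A=5 B=0 C=0 D=0 ZF=0 PC=1
Step 2: PC=1 exec 'MOV B, 2'. After: A=5 B=2 C=0 D=0 ZF=0 PC=2
Step 3: PC=2 exec 'MUL C, D'. After: A=5 B=2 C=0 D=0 ZF=1 PC=3
Step 4: PC=3 exec 'MOV D, B'. After: A=5 B=2 C=0 D=2 ZF=1 PC=4
Step 5: PC=4 exec 'SUB A, 1'. After: A=4 B=2 C=0 D=2 ZF=0 PC=5
Step 6: PC=5 exec 'JNZ 2'. After: A=4 B=2 C=0 D=2 ZF=0 PC=2
Step 7: PC=2 exec 'MUL C, D'. After: A=4 B=2 C=0 D=2 ZF=1 PC=3
Step 8: PC=3 exec 'MOV D, B'. After: A=4 B=2 C=0 D=2 ZF=1 PC=4
Step 9: PC=4 exec 'SUB A, 1'. After: A=3 B=2 C=0 D=2 ZF=0 PC=5
Step 10: PC=5 exec 'JNZ 2'. After: A=3 B=2 C=0 D=2 ZF=0 PC=2
Step 11: PC=2 exec 'MUL C, D'. After: A=3 B=2 C=0 D=2 ZF=1 PC=3
Step 12: PC=3 exec 'MOV D, B'. After: A=3 B=2 C=0 D=2 ZF=1 PC=4
Step 13: PC=4 exec 'SUB A, 1'. After: A=2 B=2 C=0 D=2 ZF=0 PC=5
Step 14: PC=5 exec 'JNZ 2'. After: A=2 B=2 C=0 D=2 ZF=0 PC=2
Step 15: PC=2 exec 'MUL C, D'. After: A=2 B=2 C=0 D=2 ZF=1 PC=3
Step 16: PC=3 exec 'MOV D, B'. After: A=2 B=2 C=0 D=2 ZF=1 PC=4
Step 17: PC=4 exec 'SUB A, 1'. After: A=1 B=2 C=0 D=2 ZF=0 PC=5
Step 18: PC=5 exec 'JNZ 2'. After: A=1 B=2 C=0 D=2 ZF=0 PC=2
Step 19: PC=2 exec 'MUL C, D'. After: A=1 B=2 C=0 D=2 ZF=1 PC=3
Step 20: PC=3 exec 'MOV D, B'. After: A=1 B=2 C=0 D=2 ZF=1 PC=4
Step 21: PC=4 exec 'SUB A, 1'. After: A=0 B=2 C=0 D=2 ZF=1 PC=5
Step 22: PC=5 exec 'JNZ 2'. After: A=0 B=2 C=0 D=2 ZF=1 PC=6
Step 23: PC=6 exec 'MOV D, 4'. After: A=0 B=2 C=0 D=4 ZF=1 PC=7
Step 24: PC=7 exec 'ADD A, 4'. After: A=4 B=2 C=0 D=4 ZF=0 PC=8
Step 25: PC=8 exec 'MOV C, 6'. After: A=4 B=2 C=6 D=4 ZF=0 PC=9
Step 26: PC=9 exec 'HALT'. After: A=4 B=2 C=6 D=4 ZF=0 PC=9 HALTED
Total instructions executed: 26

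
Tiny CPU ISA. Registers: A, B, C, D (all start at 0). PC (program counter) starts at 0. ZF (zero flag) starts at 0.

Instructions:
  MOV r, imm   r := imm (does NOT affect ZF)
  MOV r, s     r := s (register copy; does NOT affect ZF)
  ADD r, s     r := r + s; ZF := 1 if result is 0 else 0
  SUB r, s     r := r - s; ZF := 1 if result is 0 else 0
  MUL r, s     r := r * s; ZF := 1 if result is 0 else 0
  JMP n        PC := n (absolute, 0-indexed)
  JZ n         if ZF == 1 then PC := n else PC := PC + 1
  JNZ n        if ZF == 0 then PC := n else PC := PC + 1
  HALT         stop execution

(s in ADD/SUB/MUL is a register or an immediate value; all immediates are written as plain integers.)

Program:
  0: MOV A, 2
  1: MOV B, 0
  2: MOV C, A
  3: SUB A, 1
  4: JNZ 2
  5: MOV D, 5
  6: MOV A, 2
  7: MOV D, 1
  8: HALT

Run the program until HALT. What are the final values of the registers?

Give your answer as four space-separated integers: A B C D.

Step 1: PC=0 exec 'MOV A, 2'. After: A=2 B=0 C=0 D=0 ZF=0 PC=1
Step 2: PC=1 exec 'MOV B, 0'. After: A=2 B=0 C=0 D=0 ZF=0 PC=2
Step 3: PC=2 exec 'MOV C, A'. After: A=2 B=0 C=2 D=0 ZF=0 PC=3
Step 4: PC=3 exec 'SUB A, 1'. After: A=1 B=0 C=2 D=0 ZF=0 PC=4
Step 5: PC=4 exec 'JNZ 2'. After: A=1 B=0 C=2 D=0 ZF=0 PC=2
Step 6: PC=2 exec 'MOV C, A'. After: A=1 B=0 C=1 D=0 ZF=0 PC=3
Step 7: PC=3 exec 'SUB A, 1'. After: A=0 B=0 C=1 D=0 ZF=1 PC=4
Step 8: PC=4 exec 'JNZ 2'. After: A=0 B=0 C=1 D=0 ZF=1 PC=5
Step 9: PC=5 exec 'MOV D, 5'. After: A=0 B=0 C=1 D=5 ZF=1 PC=6
Step 10: PC=6 exec 'MOV A, 2'. After: A=2 B=0 C=1 D=5 ZF=1 PC=7
Step 11: PC=7 exec 'MOV D, 1'. After: A=2 B=0 C=1 D=1 ZF=1 PC=8
Step 12: PC=8 exec 'HALT'. After: A=2 B=0 C=1 D=1 ZF=1 PC=8 HALTED

Answer: 2 0 1 1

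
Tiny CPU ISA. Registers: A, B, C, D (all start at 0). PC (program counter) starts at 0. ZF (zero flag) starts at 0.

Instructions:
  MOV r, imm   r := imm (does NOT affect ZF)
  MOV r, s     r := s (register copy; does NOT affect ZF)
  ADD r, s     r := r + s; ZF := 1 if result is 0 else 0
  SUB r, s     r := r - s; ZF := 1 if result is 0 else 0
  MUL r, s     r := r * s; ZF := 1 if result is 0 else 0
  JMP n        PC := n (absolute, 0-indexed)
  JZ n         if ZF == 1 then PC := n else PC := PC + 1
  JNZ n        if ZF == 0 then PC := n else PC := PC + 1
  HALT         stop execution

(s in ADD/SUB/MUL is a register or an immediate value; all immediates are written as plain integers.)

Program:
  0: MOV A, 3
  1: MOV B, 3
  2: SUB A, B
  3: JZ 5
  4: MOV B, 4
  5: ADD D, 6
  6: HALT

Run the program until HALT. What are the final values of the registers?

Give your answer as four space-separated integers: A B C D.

Step 1: PC=0 exec 'MOV A, 3'. After: A=3 B=0 C=0 D=0 ZF=0 PC=1
Step 2: PC=1 exec 'MOV B, 3'. After: A=3 B=3 C=0 D=0 ZF=0 PC=2
Step 3: PC=2 exec 'SUB A, B'. After: A=0 B=3 C=0 D=0 ZF=1 PC=3
Step 4: PC=3 exec 'JZ 5'. After: A=0 B=3 C=0 D=0 ZF=1 PC=5
Step 5: PC=5 exec 'ADD D, 6'. After: A=0 B=3 C=0 D=6 ZF=0 PC=6
Step 6: PC=6 exec 'HALT'. After: A=0 B=3 C=0 D=6 ZF=0 PC=6 HALTED

Answer: 0 3 0 6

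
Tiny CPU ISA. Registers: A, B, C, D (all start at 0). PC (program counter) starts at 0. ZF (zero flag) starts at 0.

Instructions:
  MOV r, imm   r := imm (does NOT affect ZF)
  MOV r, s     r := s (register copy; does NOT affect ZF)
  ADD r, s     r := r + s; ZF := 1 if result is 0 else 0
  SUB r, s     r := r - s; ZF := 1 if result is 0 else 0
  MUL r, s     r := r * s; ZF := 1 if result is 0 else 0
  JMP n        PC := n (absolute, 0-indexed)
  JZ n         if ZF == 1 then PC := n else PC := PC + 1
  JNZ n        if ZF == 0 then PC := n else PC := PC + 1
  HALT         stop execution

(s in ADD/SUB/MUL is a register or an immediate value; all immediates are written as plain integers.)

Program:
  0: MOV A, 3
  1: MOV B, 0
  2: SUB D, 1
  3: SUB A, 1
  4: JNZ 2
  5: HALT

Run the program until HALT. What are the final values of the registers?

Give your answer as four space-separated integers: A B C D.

Step 1: PC=0 exec 'MOV A, 3'. After: A=3 B=0 C=0 D=0 ZF=0 PC=1
Step 2: PC=1 exec 'MOV B, 0'. After: A=3 B=0 C=0 D=0 ZF=0 PC=2
Step 3: PC=2 exec 'SUB D, 1'. After: A=3 B=0 C=0 D=-1 ZF=0 PC=3
Step 4: PC=3 exec 'SUB A, 1'. After: A=2 B=0 C=0 D=-1 ZF=0 PC=4
Step 5: PC=4 exec 'JNZ 2'. After: A=2 B=0 C=0 D=-1 ZF=0 PC=2
Step 6: PC=2 exec 'SUB D, 1'. After: A=2 B=0 C=0 D=-2 ZF=0 PC=3
Step 7: PC=3 exec 'SUB A, 1'. After: A=1 B=0 C=0 D=-2 ZF=0 PC=4
Step 8: PC=4 exec 'JNZ 2'. After: A=1 B=0 C=0 D=-2 ZF=0 PC=2
Step 9: PC=2 exec 'SUB D, 1'. After: A=1 B=0 C=0 D=-3 ZF=0 PC=3
Step 10: PC=3 exec 'SUB A, 1'. After: A=0 B=0 C=0 D=-3 ZF=1 PC=4
Step 11: PC=4 exec 'JNZ 2'. After: A=0 B=0 C=0 D=-3 ZF=1 PC=5
Step 12: PC=5 exec 'HALT'. After: A=0 B=0 C=0 D=-3 ZF=1 PC=5 HALTED

Answer: 0 0 0 -3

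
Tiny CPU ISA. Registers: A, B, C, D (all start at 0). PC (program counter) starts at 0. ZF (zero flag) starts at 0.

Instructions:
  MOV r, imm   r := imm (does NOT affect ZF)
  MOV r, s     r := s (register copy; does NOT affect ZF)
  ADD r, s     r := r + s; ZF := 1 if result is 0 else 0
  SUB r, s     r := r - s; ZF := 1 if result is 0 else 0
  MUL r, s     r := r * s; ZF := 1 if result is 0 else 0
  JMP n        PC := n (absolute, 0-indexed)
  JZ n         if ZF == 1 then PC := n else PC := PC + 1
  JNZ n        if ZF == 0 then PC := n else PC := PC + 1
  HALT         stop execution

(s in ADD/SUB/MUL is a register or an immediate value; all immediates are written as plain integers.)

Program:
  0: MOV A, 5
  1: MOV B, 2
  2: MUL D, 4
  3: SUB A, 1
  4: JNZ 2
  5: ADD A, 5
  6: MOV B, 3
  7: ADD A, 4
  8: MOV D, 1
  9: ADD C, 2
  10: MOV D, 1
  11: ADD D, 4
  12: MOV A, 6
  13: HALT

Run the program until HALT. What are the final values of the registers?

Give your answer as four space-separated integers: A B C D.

Step 1: PC=0 exec 'MOV A, 5'. After: A=5 B=0 C=0 D=0 ZF=0 PC=1
Step 2: PC=1 exec 'MOV B, 2'. After: A=5 B=2 C=0 D=0 ZF=0 PC=2
Step 3: PC=2 exec 'MUL D, 4'. After: A=5 B=2 C=0 D=0 ZF=1 PC=3
Step 4: PC=3 exec 'SUB A, 1'. After: A=4 B=2 C=0 D=0 ZF=0 PC=4
Step 5: PC=4 exec 'JNZ 2'. After: A=4 B=2 C=0 D=0 ZF=0 PC=2
Step 6: PC=2 exec 'MUL D, 4'. After: A=4 B=2 C=0 D=0 ZF=1 PC=3
Step 7: PC=3 exec 'SUB A, 1'. After: A=3 B=2 C=0 D=0 ZF=0 PC=4
Step 8: PC=4 exec 'JNZ 2'. After: A=3 B=2 C=0 D=0 ZF=0 PC=2
Step 9: PC=2 exec 'MUL D, 4'. After: A=3 B=2 C=0 D=0 ZF=1 PC=3
Step 10: PC=3 exec 'SUB A, 1'. After: A=2 B=2 C=0 D=0 ZF=0 PC=4
Step 11: PC=4 exec 'JNZ 2'. After: A=2 B=2 C=0 D=0 ZF=0 PC=2
Step 12: PC=2 exec 'MUL D, 4'. After: A=2 B=2 C=0 D=0 ZF=1 PC=3
Step 13: PC=3 exec 'SUB A, 1'. After: A=1 B=2 C=0 D=0 ZF=0 PC=4
Step 14: PC=4 exec 'JNZ 2'. After: A=1 B=2 C=0 D=0 ZF=0 PC=2
Step 15: PC=2 exec 'MUL D, 4'. After: A=1 B=2 C=0 D=0 ZF=1 PC=3
Step 16: PC=3 exec 'SUB A, 1'. After: A=0 B=2 C=0 D=0 ZF=1 PC=4
Step 17: PC=4 exec 'JNZ 2'. After: A=0 B=2 C=0 D=0 ZF=1 PC=5
Step 18: PC=5 exec 'ADD A, 5'. After: A=5 B=2 C=0 D=0 ZF=0 PC=6
Step 19: PC=6 exec 'MOV B, 3'. After: A=5 B=3 C=0 D=0 ZF=0 PC=7
Step 20: PC=7 exec 'ADD A, 4'. After: A=9 B=3 C=0 D=0 ZF=0 PC=8
Step 21: PC=8 exec 'MOV D, 1'. After: A=9 B=3 C=0 D=1 ZF=0 PC=9
Step 22: PC=9 exec 'ADD C, 2'. After: A=9 B=3 C=2 D=1 ZF=0 PC=10
Step 23: PC=10 exec 'MOV D, 1'. After: A=9 B=3 C=2 D=1 ZF=0 PC=11
Step 24: PC=11 exec 'ADD D, 4'. After: A=9 B=3 C=2 D=5 ZF=0 PC=12
Step 25: PC=12 exec 'MOV A, 6'. After: A=6 B=3 C=2 D=5 ZF=0 PC=13
Step 26: PC=13 exec 'HALT'. After: A=6 B=3 C=2 D=5 ZF=0 PC=13 HALTED

Answer: 6 3 2 5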